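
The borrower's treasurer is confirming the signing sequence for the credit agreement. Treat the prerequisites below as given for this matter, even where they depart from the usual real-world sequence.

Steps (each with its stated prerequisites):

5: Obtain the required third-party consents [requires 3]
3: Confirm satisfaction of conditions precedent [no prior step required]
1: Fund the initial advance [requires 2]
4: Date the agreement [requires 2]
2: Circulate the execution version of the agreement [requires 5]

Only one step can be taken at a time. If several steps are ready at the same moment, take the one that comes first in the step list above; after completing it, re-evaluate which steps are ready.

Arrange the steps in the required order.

3 is the only step with nothing outstanding, so it goes first.
5 needed 3, now all done → 5.
2 needed 5, now all done → 2.
Ready: 1 and 4. 1 is listed earlier → 1.
4 needed 2, now all done → 4.

3 → 5 → 2 → 1 → 4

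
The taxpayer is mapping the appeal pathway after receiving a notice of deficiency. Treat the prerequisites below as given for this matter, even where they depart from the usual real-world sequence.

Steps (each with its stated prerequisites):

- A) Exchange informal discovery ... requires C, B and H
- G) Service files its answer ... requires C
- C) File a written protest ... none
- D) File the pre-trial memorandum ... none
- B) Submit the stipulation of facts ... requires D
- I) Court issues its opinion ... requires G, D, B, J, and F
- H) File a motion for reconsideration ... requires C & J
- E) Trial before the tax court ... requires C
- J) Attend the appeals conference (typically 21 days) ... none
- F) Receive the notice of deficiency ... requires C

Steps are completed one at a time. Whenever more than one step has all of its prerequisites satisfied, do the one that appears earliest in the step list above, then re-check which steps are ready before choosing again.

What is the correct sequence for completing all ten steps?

C, D and J have no prerequisites; C is listed earlier, so C is first.
G, E and F now also ready, so the ready set is {G, D, E, J, F}; G is listed earlier → G.
Now D, E, J and F have their prerequisites met. D is listed earlier, so D next.
B now also ready, so the ready set is {B, E, J, F}; B is listed earlier → B.
Now E, J and F have their prerequisites met. E is listed earlier, so E next.
J and F are both available; J is listed earlier → J.
H now also ready, so the ready set is {H, F}; H is listed earlier → H.
Ready: A and F. A is listed earlier → A.
That leaves F as the only ready step → F.
That leaves I as the only ready step → I.

C G D B E J H A F I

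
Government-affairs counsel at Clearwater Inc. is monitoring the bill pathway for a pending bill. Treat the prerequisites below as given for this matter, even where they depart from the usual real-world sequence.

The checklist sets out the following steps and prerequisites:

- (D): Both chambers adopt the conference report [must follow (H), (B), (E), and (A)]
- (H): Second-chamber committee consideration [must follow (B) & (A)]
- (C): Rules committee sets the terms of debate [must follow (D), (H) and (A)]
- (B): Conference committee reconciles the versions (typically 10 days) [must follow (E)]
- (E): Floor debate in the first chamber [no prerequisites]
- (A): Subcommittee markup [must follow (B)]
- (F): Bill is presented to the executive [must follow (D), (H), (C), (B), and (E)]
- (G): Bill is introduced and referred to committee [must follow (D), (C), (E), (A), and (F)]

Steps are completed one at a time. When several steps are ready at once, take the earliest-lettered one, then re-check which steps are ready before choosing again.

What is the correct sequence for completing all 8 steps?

(E) → (B) → (A) → (H) → (D) → (C) → (F) → (G)

(E) has no prerequisites → (E) first.
That leaves (B) as the only ready step → (B).
That leaves (A) as the only ready step → (A).
That leaves (H) as the only ready step → (H).
That leaves (D) as the only ready step → (D).
(C) needed (A), (D) and (H), now all done → (C).
That leaves (F) as the only ready step → (F).
Next only (G) has its prerequisites met → (G).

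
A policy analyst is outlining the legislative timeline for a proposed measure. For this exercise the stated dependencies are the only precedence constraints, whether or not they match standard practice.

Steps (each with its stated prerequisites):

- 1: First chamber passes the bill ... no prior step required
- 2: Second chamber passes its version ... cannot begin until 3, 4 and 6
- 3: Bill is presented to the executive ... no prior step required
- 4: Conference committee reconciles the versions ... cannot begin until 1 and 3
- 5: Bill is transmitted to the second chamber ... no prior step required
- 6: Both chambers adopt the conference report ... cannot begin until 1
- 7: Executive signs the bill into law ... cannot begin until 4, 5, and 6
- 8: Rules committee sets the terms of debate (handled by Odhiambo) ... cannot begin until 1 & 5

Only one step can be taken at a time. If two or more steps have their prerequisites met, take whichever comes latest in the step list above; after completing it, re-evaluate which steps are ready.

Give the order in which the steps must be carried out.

Nothing is required for 5, 3 and 1. 5 is listed later → 5 first.
3 and 1 are both available; 3 is listed later → 3.
1 is the only step now ready → 1.
8, 6 and 4 are all available; 8 is listed later → 8.
Now 6 and 4 have their prerequisites met. 6 is listed later, so 6 next.
4 is the only step now ready → 4.
7 and 2 are both available; 7 is listed later → 7.
2 needed 6, 4 and 3, now all done → 2.

5 → 3 → 1 → 8 → 6 → 4 → 7 → 2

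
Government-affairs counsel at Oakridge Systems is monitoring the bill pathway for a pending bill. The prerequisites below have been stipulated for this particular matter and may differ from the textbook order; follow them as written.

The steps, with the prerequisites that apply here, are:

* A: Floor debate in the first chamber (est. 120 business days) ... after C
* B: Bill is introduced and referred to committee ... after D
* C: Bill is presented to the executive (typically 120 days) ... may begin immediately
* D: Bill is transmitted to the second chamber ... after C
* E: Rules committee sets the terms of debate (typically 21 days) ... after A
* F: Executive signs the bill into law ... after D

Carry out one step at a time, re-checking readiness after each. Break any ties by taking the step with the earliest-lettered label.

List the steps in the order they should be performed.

C → A → D → B → E → F

C has no prerequisites → C first.
Now A and D have their prerequisites met. A has the earlier label, so A next.
E now also ready, so the ready set is {D, E}; D has the earlier label → D.
Now B, E and F have their prerequisites met. B has the earlier label, so B next.
Ready: E and F. E has the earlier label → E.
F needed D, now all done → F.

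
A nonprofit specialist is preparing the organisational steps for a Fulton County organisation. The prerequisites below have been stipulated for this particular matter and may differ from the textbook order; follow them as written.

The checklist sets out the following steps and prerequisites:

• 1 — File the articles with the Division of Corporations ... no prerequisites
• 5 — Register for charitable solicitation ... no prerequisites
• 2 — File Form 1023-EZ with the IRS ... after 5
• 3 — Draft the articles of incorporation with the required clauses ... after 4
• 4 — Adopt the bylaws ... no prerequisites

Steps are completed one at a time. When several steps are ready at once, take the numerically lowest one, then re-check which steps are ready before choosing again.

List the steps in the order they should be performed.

1 → 4 → 3 → 5 → 2

Nothing is required for 1, 4 and 5. 1 has the earlier label → 1 first.
Now 4 and 5 have their prerequisites met. 4 has the earlier label, so 4 next.
Ready: 3 and 5. 3 has the earlier label → 3.
That leaves 5 as the only ready step → 5.
That leaves 2 as the only ready step → 2.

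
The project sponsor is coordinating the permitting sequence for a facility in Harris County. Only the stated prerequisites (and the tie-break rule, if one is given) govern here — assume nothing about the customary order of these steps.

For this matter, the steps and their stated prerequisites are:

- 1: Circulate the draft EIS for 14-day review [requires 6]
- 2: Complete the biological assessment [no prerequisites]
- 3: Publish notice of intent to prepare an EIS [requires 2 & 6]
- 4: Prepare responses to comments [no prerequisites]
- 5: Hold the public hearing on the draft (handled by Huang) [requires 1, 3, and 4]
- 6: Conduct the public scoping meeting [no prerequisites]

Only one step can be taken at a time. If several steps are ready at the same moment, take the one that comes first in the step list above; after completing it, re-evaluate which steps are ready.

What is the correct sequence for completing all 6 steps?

Nothing is required for 2, 4 and 6. 2 is listed earlier → 2 first.
Now 4 and 6 have their prerequisites met. 4 is listed earlier, so 4 next.
That leaves 6 as the only ready step → 6.
1 and 3 are both available; 1 is listed earlier → 1.
3 needed 2 and 6, now all done → 3.
Next only 5 has its prerequisites met → 5.

2 4 6 1 3 5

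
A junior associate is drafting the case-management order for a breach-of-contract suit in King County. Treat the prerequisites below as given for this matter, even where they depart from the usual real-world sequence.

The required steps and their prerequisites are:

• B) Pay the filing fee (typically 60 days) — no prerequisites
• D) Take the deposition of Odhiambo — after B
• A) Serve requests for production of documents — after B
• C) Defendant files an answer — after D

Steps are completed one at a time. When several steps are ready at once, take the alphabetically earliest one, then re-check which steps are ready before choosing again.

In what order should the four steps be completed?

B, A, D, C

Only B has no prerequisites, so it is first.
Now A and D have their prerequisites met. A has the earlier label, so A next.
That leaves D as the only ready step → D.
C is the only step now ready → C.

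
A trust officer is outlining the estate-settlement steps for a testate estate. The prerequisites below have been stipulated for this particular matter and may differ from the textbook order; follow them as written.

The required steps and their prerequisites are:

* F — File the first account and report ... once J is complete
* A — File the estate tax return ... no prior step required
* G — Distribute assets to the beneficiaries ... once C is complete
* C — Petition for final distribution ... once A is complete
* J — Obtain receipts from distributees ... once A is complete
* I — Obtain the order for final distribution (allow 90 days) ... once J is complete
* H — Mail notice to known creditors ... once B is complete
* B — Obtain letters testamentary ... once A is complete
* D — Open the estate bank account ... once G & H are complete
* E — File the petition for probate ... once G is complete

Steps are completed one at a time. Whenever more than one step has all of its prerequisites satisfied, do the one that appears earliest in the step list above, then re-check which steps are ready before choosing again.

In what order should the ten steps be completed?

A, C, G, J, F, I, B, H, D, E

A has no prerequisites → A first.
Ready: C, J and B. C is listed earlier → C.
G now also ready, so the ready set is {G, J, B}; G is listed earlier → G.
Ready: J, B and E. J is listed earlier → J.
Now F, I, B and E have their prerequisites met. F is listed earlier, so F next.
Ready: I, B and E. I is listed earlier → I.
Ready: B and E. B is listed earlier → B.
Now H and E have their prerequisites met. H is listed earlier, so H next.
Now D and E have their prerequisites met. D is listed earlier, so D next.
Next only E has its prerequisites met → E.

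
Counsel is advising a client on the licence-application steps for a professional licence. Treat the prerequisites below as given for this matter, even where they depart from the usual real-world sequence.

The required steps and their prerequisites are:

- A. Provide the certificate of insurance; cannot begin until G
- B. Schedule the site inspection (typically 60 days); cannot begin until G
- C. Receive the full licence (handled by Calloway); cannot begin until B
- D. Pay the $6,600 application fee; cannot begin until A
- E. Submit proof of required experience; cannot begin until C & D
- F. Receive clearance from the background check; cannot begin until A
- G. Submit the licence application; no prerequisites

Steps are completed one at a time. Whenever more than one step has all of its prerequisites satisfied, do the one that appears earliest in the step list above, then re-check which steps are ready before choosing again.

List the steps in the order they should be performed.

G is the only step with nothing outstanding, so it goes first.
A and B are both available; A is listed earlier → A.
Now B, D and F have their prerequisites met. B is listed earlier, so B next.
Ready: C, D and F. C is listed earlier → C.
Now D and F have their prerequisites met. D is listed earlier, so D next.
Ready: E and F. E is listed earlier → E.
Next only F has its prerequisites met → F.

G, A, B, C, D, E, F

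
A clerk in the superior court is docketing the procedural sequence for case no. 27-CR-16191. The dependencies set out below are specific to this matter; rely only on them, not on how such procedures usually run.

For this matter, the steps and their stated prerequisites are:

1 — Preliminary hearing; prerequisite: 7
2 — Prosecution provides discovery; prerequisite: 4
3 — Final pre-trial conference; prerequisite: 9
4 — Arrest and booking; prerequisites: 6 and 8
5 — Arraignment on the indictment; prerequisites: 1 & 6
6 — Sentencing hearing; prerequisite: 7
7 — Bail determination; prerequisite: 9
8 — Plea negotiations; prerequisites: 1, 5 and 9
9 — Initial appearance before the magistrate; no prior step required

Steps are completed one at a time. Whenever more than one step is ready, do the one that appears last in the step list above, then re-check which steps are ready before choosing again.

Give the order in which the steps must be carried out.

9 7 6 3 1 5 8 4 2

Only 9 has no prerequisites, so it is first.
7 and 3 are both available; 7 is listed later → 7.
6, 3 and 1 are all available; 6 is listed later → 6.
Ready: 3 and 1. 3 is listed later → 3.
1 needed 7, now all done → 1.
5 is the only step now ready → 5.
That leaves 8 as the only ready step → 8.
4 needed 8 and 6, now all done → 4.
2 is the only step now ready → 2.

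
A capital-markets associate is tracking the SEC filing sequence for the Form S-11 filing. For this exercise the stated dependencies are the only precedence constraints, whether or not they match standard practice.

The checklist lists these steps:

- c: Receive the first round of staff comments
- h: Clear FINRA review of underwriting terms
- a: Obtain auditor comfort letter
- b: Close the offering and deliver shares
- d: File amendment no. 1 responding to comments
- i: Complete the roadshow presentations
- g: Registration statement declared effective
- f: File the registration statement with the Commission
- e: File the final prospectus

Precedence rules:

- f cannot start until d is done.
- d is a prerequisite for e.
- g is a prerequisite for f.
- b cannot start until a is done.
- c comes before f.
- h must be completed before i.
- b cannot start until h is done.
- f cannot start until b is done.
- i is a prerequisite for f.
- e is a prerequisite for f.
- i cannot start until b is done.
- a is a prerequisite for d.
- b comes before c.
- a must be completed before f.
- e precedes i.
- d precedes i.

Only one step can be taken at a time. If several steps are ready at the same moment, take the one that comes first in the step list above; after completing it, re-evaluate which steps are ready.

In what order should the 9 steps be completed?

Nothing is required for h, a and g. h is listed earlier → h first.
a and g are both available; a is listed earlier → a.
b and d now also ready, so the ready set is {b, d, g}; b is listed earlier → b.
c now also ready, so the ready set is {c, d, g}; c is listed earlier → c.
Ready: d and g. d is listed earlier → d.
g and e are both available; g is listed earlier → g.
That leaves e as the only ready step → e.
i is the only step now ready → i.
Next only f has its prerequisites met → f.

h → a → b → c → d → g → e → i → f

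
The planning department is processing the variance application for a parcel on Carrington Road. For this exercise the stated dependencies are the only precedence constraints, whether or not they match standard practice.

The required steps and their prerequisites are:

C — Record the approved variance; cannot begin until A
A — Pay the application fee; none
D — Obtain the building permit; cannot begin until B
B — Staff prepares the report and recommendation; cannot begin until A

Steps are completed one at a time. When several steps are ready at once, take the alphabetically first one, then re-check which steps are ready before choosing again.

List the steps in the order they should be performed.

A B C D

Only A has no prerequisites, so it is first.
B and C are both available; B has the earlier label → B.
C and D are both available; C has the earlier label → C.
Next only D has its prerequisites met → D.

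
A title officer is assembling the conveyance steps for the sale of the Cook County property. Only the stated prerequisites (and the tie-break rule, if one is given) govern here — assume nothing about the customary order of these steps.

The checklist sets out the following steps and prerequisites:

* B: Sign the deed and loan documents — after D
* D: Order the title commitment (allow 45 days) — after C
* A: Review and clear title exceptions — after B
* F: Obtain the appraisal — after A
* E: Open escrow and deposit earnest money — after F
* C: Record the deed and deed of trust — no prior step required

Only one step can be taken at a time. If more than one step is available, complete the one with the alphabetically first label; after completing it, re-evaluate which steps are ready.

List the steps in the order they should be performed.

C → D → B → A → F → E

C is the only step with nothing outstanding, so it goes first.
That leaves D as the only ready step → D.
B needed D, now all done → B.
Next only A has its prerequisites met → A.
Next only F has its prerequisites met → F.
E needed F, now all done → E.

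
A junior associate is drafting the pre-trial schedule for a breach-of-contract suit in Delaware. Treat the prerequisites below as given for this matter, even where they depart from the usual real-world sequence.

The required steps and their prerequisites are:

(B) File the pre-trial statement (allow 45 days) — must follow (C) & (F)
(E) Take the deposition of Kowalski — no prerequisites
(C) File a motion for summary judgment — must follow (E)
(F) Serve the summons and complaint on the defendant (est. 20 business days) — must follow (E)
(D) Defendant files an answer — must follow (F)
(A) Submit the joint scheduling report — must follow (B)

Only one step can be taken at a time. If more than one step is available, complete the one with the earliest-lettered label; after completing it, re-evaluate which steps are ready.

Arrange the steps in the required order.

(E) is the only step with nothing outstanding, so it goes first.
Ready: (C) and (F). (C) has the earlier label → (C).
(F) is the only step now ready → (F).
Ready: (B) and (D). (B) has the earlier label → (B).
Ready: (A) and (D). (A) has the earlier label → (A).
Next only (D) has its prerequisites met → (D).

(E), (C), (F), (B), (A), (D)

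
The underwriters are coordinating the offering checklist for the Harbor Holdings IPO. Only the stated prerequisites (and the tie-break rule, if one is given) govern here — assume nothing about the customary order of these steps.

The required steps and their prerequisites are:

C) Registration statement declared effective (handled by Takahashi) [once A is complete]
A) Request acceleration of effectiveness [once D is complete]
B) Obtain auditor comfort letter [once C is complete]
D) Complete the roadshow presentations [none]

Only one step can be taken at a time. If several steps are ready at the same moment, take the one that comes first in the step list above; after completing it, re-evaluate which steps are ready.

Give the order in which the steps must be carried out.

D → A → C → B

D is the only step with nothing outstanding, so it goes first.
A needed D, now all done → A.
C is the only step now ready → C.
B needed C, now all done → B.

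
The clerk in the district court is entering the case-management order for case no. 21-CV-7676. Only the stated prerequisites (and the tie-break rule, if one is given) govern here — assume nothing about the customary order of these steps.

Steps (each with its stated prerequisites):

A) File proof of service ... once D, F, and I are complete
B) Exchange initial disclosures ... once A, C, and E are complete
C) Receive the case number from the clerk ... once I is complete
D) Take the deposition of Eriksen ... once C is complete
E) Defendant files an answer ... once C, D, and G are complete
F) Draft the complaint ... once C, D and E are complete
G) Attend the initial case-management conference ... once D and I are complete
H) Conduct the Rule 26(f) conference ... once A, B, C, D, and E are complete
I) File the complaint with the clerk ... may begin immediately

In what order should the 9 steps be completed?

I C D G E F A B H

I has no prerequisites → I first.
Next only C has its prerequisites met → C.
That leaves D as the only ready step → D.
That leaves G as the only ready step → G.
Next only E has its prerequisites met → E.
F needed C, D and E, now all done → F.
That leaves A as the only ready step → A.
B is the only step now ready → B.
H needed A, B, C, D and E, now all done → H.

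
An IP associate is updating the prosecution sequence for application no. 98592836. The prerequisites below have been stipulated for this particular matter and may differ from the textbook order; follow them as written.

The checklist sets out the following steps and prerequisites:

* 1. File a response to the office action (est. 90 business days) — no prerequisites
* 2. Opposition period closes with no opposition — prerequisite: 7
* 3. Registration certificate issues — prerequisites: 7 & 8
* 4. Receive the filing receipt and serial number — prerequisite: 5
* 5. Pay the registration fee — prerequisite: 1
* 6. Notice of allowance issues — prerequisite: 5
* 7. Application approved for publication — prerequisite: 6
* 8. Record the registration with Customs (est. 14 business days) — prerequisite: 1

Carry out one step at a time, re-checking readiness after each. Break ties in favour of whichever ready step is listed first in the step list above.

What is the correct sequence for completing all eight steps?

1 is the only step with nothing outstanding, so it goes first.
5 and 8 are both available; 5 is listed earlier → 5.
4 and 6 now also ready, so the ready set is {4, 6, 8}; 4 is listed earlier → 4.
6 and 8 are both available; 6 is listed earlier → 6.
7 now also ready, so the ready set is {7, 8}; 7 is listed earlier → 7.
2 now also ready, so the ready set is {2, 8}; 2 is listed earlier → 2.
8 is the only step now ready → 8.
3 needed 7 and 8, now all done → 3.

1, 5, 4, 6, 7, 2, 8, 3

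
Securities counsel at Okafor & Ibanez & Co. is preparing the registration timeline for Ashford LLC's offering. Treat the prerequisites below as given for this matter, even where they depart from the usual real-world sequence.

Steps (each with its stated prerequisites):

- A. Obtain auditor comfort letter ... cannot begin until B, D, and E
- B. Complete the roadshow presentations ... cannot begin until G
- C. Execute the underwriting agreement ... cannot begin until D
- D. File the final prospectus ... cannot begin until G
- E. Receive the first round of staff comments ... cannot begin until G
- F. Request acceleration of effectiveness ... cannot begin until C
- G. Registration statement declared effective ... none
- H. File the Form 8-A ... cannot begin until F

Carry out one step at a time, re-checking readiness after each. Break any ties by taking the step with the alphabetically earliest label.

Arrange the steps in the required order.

G has no prerequisites → G first.
Now B, D and E have their prerequisites met. B has the earlier label, so B next.
Now D and E have their prerequisites met. D has the earlier label, so D next.
C now also ready, so the ready set is {C, E}; C has the earlier label → C.
Ready: E and F. E has the earlier label → E.
A now also ready, so the ready set is {A, F}; A has the earlier label → A.
F is the only step now ready → F.
H is the only step now ready → H.

G B D C E A F H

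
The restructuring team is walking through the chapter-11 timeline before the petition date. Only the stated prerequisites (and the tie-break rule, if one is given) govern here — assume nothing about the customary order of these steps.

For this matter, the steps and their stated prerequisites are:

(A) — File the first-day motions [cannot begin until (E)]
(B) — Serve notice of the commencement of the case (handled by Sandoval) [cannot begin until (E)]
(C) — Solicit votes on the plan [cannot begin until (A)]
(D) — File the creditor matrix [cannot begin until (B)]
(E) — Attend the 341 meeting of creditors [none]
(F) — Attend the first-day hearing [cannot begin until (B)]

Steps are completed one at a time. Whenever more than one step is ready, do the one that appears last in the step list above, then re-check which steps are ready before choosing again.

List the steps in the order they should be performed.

(E) → (B) → (F) → (D) → (A) → (C)

Only (E) has no prerequisites, so it is first.
Ready: (B) and (A). (B) is listed later → (B).
(F) and (D) now also ready, so the ready set is {(F), (D), (A)}; (F) is listed later → (F).
Ready: (D) and (A). (D) is listed later → (D).
(A) is the only step now ready → (A).
That leaves (C) as the only ready step → (C).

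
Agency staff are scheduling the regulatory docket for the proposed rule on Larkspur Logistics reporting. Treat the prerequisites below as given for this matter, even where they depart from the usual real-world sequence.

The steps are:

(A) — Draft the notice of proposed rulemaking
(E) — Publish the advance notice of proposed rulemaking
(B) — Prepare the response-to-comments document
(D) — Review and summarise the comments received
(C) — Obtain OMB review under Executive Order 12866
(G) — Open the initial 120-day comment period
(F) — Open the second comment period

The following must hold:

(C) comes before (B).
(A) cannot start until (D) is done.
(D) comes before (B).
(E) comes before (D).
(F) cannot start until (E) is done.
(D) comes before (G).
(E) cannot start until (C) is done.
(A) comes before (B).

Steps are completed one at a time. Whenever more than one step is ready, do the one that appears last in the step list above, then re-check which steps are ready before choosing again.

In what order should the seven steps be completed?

(C), (E), (F), (D), (G), (A), (B)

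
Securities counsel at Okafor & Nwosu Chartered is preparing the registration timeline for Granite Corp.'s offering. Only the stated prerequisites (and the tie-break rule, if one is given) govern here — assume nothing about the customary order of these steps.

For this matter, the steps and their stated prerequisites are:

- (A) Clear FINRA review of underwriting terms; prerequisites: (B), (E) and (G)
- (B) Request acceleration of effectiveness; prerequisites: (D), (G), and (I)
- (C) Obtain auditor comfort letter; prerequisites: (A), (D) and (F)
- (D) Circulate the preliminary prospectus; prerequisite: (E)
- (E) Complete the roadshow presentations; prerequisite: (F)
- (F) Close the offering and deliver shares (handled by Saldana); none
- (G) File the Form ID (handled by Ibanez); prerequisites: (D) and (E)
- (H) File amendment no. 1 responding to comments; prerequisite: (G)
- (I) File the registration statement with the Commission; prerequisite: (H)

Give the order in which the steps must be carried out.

(F) → (E) → (D) → (G) → (H) → (I) → (B) → (A) → (C)

Only (F) has no prerequisites, so it is first.
(E) needed (F), now all done → (E).
(D) needed (E), now all done → (D).
(G) needed (D) and (E), now all done → (G).
That leaves (H) as the only ready step → (H).
Next only (I) has its prerequisites met → (I).
(B) needed (D), (G) and (I), now all done → (B).
(A) needed (B), (E) and (G), now all done → (A).
(C) is the only step now ready → (C).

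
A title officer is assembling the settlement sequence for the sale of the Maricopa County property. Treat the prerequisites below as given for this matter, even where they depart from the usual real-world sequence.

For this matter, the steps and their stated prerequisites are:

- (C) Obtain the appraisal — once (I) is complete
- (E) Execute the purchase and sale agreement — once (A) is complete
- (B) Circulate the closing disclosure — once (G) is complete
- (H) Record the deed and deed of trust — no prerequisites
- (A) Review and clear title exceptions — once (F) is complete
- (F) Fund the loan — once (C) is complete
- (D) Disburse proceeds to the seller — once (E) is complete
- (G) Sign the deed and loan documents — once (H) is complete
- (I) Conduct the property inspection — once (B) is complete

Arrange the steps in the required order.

(H), (G), (B), (I), (C), (F), (A), (E), (D)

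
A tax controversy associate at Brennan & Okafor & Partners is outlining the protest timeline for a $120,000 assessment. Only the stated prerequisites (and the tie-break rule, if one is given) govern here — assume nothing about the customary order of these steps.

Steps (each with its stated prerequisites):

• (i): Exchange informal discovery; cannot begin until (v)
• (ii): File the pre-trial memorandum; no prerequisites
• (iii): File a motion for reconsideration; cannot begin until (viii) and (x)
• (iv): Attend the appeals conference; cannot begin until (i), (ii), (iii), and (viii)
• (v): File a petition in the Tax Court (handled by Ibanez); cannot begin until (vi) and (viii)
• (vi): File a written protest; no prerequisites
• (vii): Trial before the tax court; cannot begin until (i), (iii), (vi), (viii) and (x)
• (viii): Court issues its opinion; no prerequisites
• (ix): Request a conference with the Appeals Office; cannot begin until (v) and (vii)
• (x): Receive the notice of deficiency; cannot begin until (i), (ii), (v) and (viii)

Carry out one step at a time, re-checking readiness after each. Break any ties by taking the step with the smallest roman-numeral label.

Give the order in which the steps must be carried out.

(ii) → (vi) → (viii) → (v) → (i) → (x) → (iii) → (iv) → (vii) → (ix)

Nothing is required for (ii), (vi) and (viii). (ii) has the earlier label → (ii) first.
Now (vi) and (viii) have their prerequisites met. (vi) has the earlier label, so (vi) next.
Next only (viii) has its prerequisites met → (viii).
(v) needed (vi) and (viii), now all done → (v).
(i) needed (v), now all done → (i).
Next only (x) has its prerequisites met → (x).
That leaves (iii) as the only ready step → (iii).
(iv) and (vii) are both available; (iv) has the earlier label → (iv).
(vii) needed (i), (iii), (vi), (viii) and (x), now all done → (vii).
Next only (ix) has its prerequisites met → (ix).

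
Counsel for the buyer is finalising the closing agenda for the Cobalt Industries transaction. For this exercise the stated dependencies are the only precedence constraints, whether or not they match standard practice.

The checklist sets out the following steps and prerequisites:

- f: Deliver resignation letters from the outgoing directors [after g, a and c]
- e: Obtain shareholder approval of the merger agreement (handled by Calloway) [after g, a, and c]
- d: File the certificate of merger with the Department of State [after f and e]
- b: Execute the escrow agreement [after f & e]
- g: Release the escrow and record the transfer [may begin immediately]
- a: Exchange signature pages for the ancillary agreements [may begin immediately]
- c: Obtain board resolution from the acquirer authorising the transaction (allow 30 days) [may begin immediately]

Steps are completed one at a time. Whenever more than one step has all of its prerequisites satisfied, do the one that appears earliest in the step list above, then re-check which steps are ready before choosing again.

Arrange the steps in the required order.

g → a → c → f → e → d → b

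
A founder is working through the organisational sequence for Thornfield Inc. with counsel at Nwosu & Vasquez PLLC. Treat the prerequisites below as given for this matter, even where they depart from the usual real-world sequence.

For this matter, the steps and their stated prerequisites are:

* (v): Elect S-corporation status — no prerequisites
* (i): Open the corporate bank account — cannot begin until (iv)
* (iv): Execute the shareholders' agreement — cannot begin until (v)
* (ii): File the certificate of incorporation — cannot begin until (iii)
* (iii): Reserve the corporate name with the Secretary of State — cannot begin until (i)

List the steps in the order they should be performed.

(v) is the only step with nothing outstanding, so it goes first.
That leaves (iv) as the only ready step → (iv).
Next only (i) has its prerequisites met → (i).
That leaves (iii) as the only ready step → (iii).
(ii) needed (iii), now all done → (ii).

(v) → (iv) → (i) → (iii) → (ii)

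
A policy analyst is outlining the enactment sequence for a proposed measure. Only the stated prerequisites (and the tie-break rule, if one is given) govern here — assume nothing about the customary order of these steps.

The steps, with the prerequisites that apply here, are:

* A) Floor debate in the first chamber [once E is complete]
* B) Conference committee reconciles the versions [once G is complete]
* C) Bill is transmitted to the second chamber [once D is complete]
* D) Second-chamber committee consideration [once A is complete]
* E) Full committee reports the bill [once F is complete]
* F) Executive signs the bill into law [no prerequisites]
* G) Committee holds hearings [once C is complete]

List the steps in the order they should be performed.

Only F has no prerequisites, so it is first.
E needed F, now all done → E.
A needed E, now all done → A.
Next only D has its prerequisites met → D.
Next only C has its prerequisites met → C.
Next only G has its prerequisites met → G.
Next only B has its prerequisites met → B.

F, E, A, D, C, G, B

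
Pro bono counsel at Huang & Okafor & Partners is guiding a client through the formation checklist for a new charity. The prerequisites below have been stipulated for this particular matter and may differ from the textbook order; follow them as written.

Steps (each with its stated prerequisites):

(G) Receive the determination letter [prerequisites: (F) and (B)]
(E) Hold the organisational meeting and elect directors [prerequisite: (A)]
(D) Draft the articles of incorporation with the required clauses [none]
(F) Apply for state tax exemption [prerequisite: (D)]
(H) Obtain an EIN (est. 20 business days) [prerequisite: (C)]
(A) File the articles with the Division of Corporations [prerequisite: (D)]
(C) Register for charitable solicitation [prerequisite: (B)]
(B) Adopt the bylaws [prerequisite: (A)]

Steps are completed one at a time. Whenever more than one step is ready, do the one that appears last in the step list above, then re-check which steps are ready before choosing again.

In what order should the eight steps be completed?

(D) → (A) → (B) → (C) → (H) → (F) → (E) → (G)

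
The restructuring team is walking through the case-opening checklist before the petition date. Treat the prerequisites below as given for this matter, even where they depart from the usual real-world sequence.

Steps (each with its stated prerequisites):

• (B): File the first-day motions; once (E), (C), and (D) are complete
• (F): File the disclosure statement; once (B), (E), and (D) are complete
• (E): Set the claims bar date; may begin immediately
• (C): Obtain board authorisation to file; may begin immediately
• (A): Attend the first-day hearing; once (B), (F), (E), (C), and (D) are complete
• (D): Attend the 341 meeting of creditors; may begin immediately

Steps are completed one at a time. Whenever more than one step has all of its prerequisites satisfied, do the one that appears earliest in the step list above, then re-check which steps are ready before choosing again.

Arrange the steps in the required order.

(E), (C) and (D) have no prerequisites; (E) is listed earlier, so (E) is first.
(C) and (D) are both available; (C) is listed earlier → (C).
That leaves (D) as the only ready step → (D).
(B) needed (E), (C) and (D), now all done → (B).
(F) needed (B), (E) and (D), now all done → (F).
(A) is the only step now ready → (A).

(E), (C), (D), (B), (F), (A)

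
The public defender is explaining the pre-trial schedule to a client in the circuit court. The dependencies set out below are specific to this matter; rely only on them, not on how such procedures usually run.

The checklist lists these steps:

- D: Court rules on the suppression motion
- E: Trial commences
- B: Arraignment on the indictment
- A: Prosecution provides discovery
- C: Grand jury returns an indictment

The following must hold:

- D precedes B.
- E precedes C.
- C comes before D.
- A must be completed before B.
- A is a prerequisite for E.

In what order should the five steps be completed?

A → E → C → D → B

Only A has no prerequisites, so it is first.
E is the only step now ready → E.
That leaves C as the only ready step → C.
D needed C, now all done → D.
That leaves B as the only ready step → B.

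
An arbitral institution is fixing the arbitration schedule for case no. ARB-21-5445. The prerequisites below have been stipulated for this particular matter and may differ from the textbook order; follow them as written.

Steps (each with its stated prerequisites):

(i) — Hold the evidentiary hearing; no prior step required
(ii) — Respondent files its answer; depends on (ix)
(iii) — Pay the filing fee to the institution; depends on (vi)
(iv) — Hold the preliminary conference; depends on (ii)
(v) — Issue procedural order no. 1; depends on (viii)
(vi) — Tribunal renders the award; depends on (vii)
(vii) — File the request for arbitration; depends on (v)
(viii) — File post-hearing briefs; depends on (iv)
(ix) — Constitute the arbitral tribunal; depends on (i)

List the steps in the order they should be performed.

(i), (ix), (ii), (iv), (viii), (v), (vii), (vi), (iii)

(i) has no prerequisites → (i) first.
(ix) is the only step now ready → (ix).
(ii) needed (ix), now all done → (ii).
(iv) needed (ii), now all done → (iv).
Next only (viii) has its prerequisites met → (viii).
(v) needed (viii), now all done → (v).
(vii) is the only step now ready → (vii).
(vi) is the only step now ready → (vi).
(iii) needed (vi), now all done → (iii).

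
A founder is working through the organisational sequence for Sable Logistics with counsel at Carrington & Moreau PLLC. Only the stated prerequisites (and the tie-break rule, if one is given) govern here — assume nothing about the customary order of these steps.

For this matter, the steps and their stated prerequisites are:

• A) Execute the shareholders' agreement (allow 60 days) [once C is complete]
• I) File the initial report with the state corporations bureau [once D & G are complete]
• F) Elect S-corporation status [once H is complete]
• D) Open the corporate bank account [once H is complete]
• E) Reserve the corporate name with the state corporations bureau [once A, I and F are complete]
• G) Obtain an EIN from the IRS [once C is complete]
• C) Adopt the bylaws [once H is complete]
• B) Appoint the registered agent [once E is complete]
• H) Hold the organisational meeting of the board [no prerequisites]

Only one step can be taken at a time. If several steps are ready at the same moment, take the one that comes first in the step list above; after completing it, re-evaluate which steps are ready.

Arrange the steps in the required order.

H, F, D, C, A, G, I, E, B

Only H has no prerequisites, so it is first.
F, D and C are all available; F is listed earlier → F.
D and C are both available; D is listed earlier → D.
C is the only step now ready → C.
Now A and G have their prerequisites met. A is listed earlier, so A next.
That leaves G as the only ready step → G.
I needed D and G, now all done → I.
E needed A, I and F, now all done → E.
That leaves B as the only ready step → B.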